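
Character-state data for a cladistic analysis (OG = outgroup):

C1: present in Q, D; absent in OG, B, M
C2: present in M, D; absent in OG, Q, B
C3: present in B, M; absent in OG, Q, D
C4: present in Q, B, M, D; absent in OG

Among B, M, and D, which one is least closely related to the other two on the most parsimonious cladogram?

D

The outgroup has state 'absent' for every character, so 'present' is the derived state throughout.
C1: derived state 'present' in D and Q only — synapomorphy for {D, Q}.
C2 groups D and M, which is incompatible with the clades supported by the remaining characters; treating it as convergent (homoplasy) costs fewer steps than any alternative tree.
C3 (derived state 'present') is shared by B and M — a synapomorphy uniting that clade.
All ingroup taxa share the derived state 'present' for C4; it defines the ingroup but does not resolve relationships within it.
Most parsimonious ingroup topology: ((Q,D),(B,M)).
B and M share a more recent common ancestor with each other than either does with D, so D is the least closely related of the three.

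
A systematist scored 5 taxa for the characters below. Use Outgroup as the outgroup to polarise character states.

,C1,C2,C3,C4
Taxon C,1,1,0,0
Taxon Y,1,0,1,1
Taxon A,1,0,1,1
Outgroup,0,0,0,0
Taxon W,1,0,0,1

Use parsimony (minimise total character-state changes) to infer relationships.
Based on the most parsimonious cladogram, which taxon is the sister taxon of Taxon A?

Taxon Y

The outgroup has state '0' for every character, so '1' is the derived state throughout.
All ingroup taxa share the derived state '1' for C1; it defines the ingroup but does not resolve relationships within it.
C2: derived state '1' in Taxon C only — an autapomorphy, so it tells us nothing about relationships among taxa.
C3 (derived state '1') is shared by Taxon A and Taxon Y — a synapomorphy uniting that clade.
C4: derived state '1' in Taxon A, Taxon W, and Taxon Y only — synapomorphy for {Taxon A, Taxon W, Taxon Y}.
Most parsimonious ingroup topology: (((Taxon Y,Taxon A),Taxon W),Taxon C).
Taxon A and Taxon Y form a cherry on this tree, so they are sister taxa.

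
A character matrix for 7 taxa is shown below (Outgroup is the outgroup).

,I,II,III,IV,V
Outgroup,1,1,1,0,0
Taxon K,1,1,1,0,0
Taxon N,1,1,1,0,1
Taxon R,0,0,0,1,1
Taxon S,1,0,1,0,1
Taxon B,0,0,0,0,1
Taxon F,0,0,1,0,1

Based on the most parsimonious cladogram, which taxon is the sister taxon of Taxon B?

Character polarity is set by the outgroup: the derived state is whichever differs from the outgroup's state, so for I, II, III the derived state is '0', and for the remaining characters it is '1'.
I: derived state '0' in Taxon B, Taxon F, and Taxon R only — synapomorphy for {Taxon B, Taxon F, Taxon R}.
Only Taxon B, Taxon F, Taxon R, and Taxon S show the derived state '0' for II, supporting them as a clade.
Only Taxon B and Taxon R show the derived state '0' for III, supporting them as a clade.
IV (derived state '1') is unique to Taxon R (autapomorphy; uninformative for grouping).
V (derived state '1') is shared by Taxon B, Taxon F, Taxon N, Taxon R, and Taxon S — a synapomorphy uniting that clade.
Most parsimonious ingroup topology: (Taxon K,(Taxon N,(((Taxon R,Taxon B),Taxon F),Taxon S))).
Taxon B and Taxon R form a cherry on this tree, so they are sister taxa.

Taxon R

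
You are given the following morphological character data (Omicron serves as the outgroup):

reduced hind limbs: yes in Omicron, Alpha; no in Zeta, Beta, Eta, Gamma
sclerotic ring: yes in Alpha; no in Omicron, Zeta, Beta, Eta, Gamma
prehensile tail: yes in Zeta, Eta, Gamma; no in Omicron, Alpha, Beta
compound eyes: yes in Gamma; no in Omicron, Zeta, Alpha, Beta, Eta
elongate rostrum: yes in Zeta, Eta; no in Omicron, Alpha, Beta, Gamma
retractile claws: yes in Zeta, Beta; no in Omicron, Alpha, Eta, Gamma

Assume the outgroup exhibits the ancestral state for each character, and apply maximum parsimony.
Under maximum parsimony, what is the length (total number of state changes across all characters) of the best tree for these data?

7

Character polarity is set by the outgroup: the derived state is whichever differs from the outgroup's state, so for reduced hind limbs the derived state is 'no', and for the remaining characters it is 'yes'.
reduced hind limbs: derived state 'no' in Beta, Eta, Gamma, and Zeta only — synapomorphy for {Beta, Eta, Gamma, Zeta}.
sclerotic ring (derived state 'yes') is unique to Alpha (autapomorphy; uninformative for grouping).
prehensile tail: derived state 'yes' in Eta, Gamma, and Zeta only — synapomorphy for {Eta, Gamma, Zeta}.
compound eyes (derived state 'yes') is unique to Gamma (autapomorphy; uninformative for grouping).
elongate rostrum: derived state 'yes' in Eta and Zeta only — synapomorphy for {Eta, Zeta}.
retractile claws groups Beta and Zeta, which is incompatible with the clades supported by the remaining characters; treating it as convergent (homoplasy) costs fewer steps than any alternative tree.
Most parsimonious ingroup topology: ((((Zeta,Eta),Gamma),Beta),Alpha).
Changes per character on this tree: reduced hind limbs: 1; sclerotic ring: 1; prehensile tail: 1; compound eyes: 1; elongate rostrum: 1; retractile claws: 2.
Total = 7.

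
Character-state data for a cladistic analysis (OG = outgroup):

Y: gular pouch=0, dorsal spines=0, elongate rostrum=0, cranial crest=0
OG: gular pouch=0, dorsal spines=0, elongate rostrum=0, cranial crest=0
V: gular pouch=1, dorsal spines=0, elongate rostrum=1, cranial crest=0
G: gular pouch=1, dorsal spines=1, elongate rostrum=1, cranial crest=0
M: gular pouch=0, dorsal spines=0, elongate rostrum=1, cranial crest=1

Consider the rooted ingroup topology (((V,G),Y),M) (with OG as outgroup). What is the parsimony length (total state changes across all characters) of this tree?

5

Map each character onto (((V,G),Y),M) (rooted by OG) and count the minimum state changes it requires (Fitch parsimony):
gular pouch: 1; dorsal spines: 1; elongate rostrum: 2; cranial crest: 1.
Total tree length = 5.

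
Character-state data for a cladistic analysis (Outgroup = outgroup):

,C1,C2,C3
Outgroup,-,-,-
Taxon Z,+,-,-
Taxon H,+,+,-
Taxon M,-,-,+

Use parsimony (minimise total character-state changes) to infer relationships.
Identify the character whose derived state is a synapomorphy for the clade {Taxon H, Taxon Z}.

C1

The outgroup has state '-' for every character, so '+' is the derived state throughout.
Only Taxon H and Taxon Z show the derived state '+' for C1, supporting them as a clade.
C2: derived state '+' in Taxon H only — an autapomorphy, so it tells us nothing about relationships among taxa.
C3: derived state '+' in Taxon M only — an autapomorphy, so it tells us nothing about relationships among taxa.
Most parsimonious ingroup topology: ((Taxon Z,Taxon H),Taxon M).
The clade {Taxon H, Taxon Z} is supported by C1: its derived state '+' occurs in exactly those taxa and in no other taxon (including the outgroup).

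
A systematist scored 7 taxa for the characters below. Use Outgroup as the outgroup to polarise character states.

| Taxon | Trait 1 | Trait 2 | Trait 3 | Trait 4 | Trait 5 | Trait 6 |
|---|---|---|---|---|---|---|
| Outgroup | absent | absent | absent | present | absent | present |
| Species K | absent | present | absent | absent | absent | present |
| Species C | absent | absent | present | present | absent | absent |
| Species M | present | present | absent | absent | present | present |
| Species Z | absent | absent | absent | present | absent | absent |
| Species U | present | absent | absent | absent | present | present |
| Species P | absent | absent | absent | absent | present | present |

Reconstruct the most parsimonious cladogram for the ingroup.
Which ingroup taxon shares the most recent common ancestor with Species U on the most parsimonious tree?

Species M

Character polarity is set by the outgroup: the derived state is whichever differs from the outgroup's state, so for Trait 4, Trait 6 the derived state is 'absent', and for the remaining characters it is 'present'.
Trait 1: derived state 'present' in Species M and Species U only — synapomorphy for {Species M, Species U}.
Trait 2 groups Species K and Species M, which is incompatible with the clades supported by the remaining characters; treating it as convergent (homoplasy) costs fewer steps than any alternative tree.
Trait 3 (derived state 'present') is unique to Species C (autapomorphy; uninformative for grouping).
Only Species K, Species M, Species P, and Species U show the derived state 'absent' for Trait 4, supporting them as a clade.
Only Species M, Species P, and Species U show the derived state 'present' for Trait 5, supporting them as a clade.
Trait 6 (derived state 'absent') is shared by Species C and Species Z — a synapomorphy uniting that clade.
Most parsimonious ingroup topology: ((Species K,((Species M,Species U),Species P)),(Species C,Species Z)).
Species U and Species M form a cherry on this tree, so they are sister taxa.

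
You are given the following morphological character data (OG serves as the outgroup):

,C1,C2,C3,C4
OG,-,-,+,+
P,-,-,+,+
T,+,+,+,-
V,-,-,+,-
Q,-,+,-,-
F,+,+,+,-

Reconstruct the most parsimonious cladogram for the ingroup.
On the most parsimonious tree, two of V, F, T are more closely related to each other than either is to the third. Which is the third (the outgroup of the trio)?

V

Character polarity is set by the outgroup: the derived state is whichever differs from the outgroup's state, so for C3, C4 the derived state is '-', and for the remaining characters it is '+'.
Only F and T show the derived state '+' for C1, supporting them as a clade.
C2: derived state '+' in F, Q, and T only — synapomorphy for {F, Q, T}.
C3 (derived state '-') is unique to Q (autapomorphy; uninformative for grouping).
C4 (derived state '-') is shared by F, Q, T, and V — a synapomorphy uniting that clade.
Most parsimonious ingroup topology: (P,(((T,F),Q),V)).
F and T share a more recent common ancestor with each other than either does with V, so V is the least closely related of the three.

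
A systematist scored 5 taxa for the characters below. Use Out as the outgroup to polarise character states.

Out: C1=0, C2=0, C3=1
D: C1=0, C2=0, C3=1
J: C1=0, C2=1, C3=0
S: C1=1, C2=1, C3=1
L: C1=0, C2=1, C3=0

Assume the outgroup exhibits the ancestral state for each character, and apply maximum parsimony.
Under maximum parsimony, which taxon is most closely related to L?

J

Character polarity is set by the outgroup: the derived state is whichever differs from the outgroup's state, so for C3 the derived state is '0', and for the remaining characters it is '1'.
C1 (derived state '1') is unique to S (autapomorphy; uninformative for grouping).
C2: derived state '1' in J, L, and S only — synapomorphy for {J, L, S}.
C3: derived state '0' in J and L only — synapomorphy for {J, L}.
Most parsimonious ingroup topology: (D,((J,L),S)).
L and J form a cherry on this tree, so they are sister taxa.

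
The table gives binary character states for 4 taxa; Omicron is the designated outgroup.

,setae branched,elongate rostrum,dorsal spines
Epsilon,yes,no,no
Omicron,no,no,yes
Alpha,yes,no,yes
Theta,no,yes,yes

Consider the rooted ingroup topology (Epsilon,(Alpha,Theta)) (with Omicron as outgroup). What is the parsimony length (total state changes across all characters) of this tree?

Map each character onto (Epsilon,(Alpha,Theta)) (rooted by Omicron) and count the minimum state changes it requires (Fitch parsimony):
setae branched: 2; elongate rostrum: 1; dorsal spines: 1.
Total tree length = 4.

4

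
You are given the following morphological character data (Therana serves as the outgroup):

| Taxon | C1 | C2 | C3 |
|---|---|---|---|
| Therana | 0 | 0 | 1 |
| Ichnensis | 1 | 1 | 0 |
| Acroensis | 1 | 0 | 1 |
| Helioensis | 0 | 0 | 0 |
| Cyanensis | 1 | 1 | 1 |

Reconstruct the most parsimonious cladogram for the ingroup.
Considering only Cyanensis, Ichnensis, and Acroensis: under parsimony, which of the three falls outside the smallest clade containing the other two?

Character polarity is set by the outgroup: the derived state is whichever differs from the outgroup's state, so for C3 the derived state is '0', and for the remaining characters it is '1'.
Only Acroensis, Cyanensis, and Ichnensis show the derived state '1' for C1, supporting them as a clade.
Only Cyanensis and Ichnensis show the derived state '1' for C2, supporting them as a clade.
C3 (state '0') occurs in Helioensis and Ichnensis but conflicts with the nesting implied by the other characters — most parsimoniously interpreted as homoplasy.
Most parsimonious ingroup topology: (((Ichnensis,Cyanensis),Acroensis),Helioensis).
Ichnensis and Cyanensis share a more recent common ancestor with each other than either does with Acroensis, so Acroensis is the least closely related of the three.

Acroensis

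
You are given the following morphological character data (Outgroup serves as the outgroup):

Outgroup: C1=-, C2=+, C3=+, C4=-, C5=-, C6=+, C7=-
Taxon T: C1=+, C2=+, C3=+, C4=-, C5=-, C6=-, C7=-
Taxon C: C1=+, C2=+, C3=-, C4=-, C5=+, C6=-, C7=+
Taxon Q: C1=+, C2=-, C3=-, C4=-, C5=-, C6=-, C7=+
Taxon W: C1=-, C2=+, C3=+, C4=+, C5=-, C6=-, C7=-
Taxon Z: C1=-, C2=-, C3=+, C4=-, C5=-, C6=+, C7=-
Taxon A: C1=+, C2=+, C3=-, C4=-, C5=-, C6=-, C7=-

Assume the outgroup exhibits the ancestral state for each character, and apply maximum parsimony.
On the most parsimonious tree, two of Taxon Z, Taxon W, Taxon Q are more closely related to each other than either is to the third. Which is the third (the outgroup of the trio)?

Taxon Z

Character polarity is set by the outgroup: the derived state is whichever differs from the outgroup's state, so for C2, C3, C6 the derived state is '-', and for the remaining characters it is '+'.
C1 (derived state '+') is shared by Taxon A, Taxon C, Taxon Q, and Taxon T — a synapomorphy uniting that clade.
C2 groups Taxon Q and Taxon Z, which is incompatible with the clades supported by the remaining characters; treating it as convergent (homoplasy) costs fewer steps than any alternative tree.
Only Taxon A, Taxon C, and Taxon Q show the derived state '-' for C3, supporting them as a clade.
C4: derived state '+' in Taxon W only — an autapomorphy, so it tells us nothing about relationships among taxa.
C5 (derived state '+') is unique to Taxon C (autapomorphy; uninformative for grouping).
C6 (derived state '-') is shared by Taxon A, Taxon C, Taxon Q, Taxon T, and Taxon W — a synapomorphy uniting that clade.
Only Taxon C and Taxon Q show the derived state '+' for C7, supporting them as a clade.
Most parsimonious ingroup topology: (((Taxon T,((Taxon C,Taxon Q),Taxon A)),Taxon W),Taxon Z).
Taxon Q and Taxon W share a more recent common ancestor with each other than either does with Taxon Z, so Taxon Z is the least closely related of the three.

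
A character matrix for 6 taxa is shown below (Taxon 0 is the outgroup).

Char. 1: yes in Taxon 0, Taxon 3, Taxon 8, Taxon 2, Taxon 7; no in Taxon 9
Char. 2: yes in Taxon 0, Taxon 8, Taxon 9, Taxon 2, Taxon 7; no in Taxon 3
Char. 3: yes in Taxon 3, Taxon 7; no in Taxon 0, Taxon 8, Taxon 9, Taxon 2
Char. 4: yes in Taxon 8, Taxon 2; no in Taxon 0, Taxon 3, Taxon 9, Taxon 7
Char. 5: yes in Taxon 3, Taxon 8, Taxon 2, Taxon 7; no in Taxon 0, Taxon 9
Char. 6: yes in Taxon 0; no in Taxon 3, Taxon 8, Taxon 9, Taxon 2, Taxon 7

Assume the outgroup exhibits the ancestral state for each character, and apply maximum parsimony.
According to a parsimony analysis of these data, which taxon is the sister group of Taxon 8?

Character polarity is set by the outgroup: the derived state is whichever differs from the outgroup's state, so for Char. 1, Char. 2, Char. 6 the derived state is 'no', and for the remaining characters it is 'yes'.
Char. 1 (derived state 'no') is unique to Taxon 9 (autapomorphy; uninformative for grouping).
Char. 2 (derived state 'no') is unique to Taxon 3 (autapomorphy; uninformative for grouping).
Only Taxon 3 and Taxon 7 show the derived state 'yes' for Char. 3, supporting them as a clade.
Only Taxon 2 and Taxon 8 show the derived state 'yes' for Char. 4, supporting them as a clade.
Only Taxon 2, Taxon 3, Taxon 7, and Taxon 8 show the derived state 'yes' for Char. 5, supporting them as a clade.
Char. 6 (derived state 'no') is shared by all ingroup taxa — unites the whole ingroup.
Most parsimonious ingroup topology: (((Taxon 3,Taxon 7),(Taxon 8,Taxon 2)),Taxon 9).
Taxon 8 and Taxon 2 form a cherry on this tree, so they are sister taxa.

Taxon 2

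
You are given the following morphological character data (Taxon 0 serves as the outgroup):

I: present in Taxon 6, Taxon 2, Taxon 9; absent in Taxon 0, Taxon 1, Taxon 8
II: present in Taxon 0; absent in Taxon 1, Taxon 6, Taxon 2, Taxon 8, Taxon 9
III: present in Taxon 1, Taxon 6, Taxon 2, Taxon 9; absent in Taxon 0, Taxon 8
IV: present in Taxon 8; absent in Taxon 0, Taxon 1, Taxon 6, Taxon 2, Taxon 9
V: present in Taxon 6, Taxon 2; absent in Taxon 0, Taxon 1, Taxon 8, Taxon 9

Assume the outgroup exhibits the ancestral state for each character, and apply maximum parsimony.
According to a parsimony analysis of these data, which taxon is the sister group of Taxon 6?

Character polarity is set by the outgroup: the derived state is whichever differs from the outgroup's state, so for II the derived state is 'absent', and for the remaining characters it is 'present'.
I (derived state 'present') is shared by Taxon 2, Taxon 6, and Taxon 9 — a synapomorphy uniting that clade.
II (derived state 'absent') is shared by all ingroup taxa — unites the whole ingroup.
III: derived state 'present' in Taxon 1, Taxon 2, Taxon 6, and Taxon 9 only — synapomorphy for {Taxon 1, Taxon 2, Taxon 6, Taxon 9}.
IV: derived state 'present' in Taxon 8 only — an autapomorphy, so it tells us nothing about relationships among taxa.
V (derived state 'present') is shared by Taxon 2 and Taxon 6 — a synapomorphy uniting that clade.
Most parsimonious ingroup topology: ((Taxon 1,((Taxon 6,Taxon 2),Taxon 9)),Taxon 8).
Taxon 6 and Taxon 2 form a cherry on this tree, so they are sister taxa.

Taxon 2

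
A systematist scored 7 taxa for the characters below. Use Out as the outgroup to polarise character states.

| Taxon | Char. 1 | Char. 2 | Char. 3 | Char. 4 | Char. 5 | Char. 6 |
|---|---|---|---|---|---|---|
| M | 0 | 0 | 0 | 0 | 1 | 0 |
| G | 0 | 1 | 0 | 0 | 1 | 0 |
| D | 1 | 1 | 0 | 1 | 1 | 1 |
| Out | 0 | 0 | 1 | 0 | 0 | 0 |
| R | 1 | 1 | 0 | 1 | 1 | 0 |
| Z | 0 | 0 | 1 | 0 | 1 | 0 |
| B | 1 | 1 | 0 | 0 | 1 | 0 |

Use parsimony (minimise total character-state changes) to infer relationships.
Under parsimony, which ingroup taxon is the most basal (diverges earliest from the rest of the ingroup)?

Z

Character polarity is set by the outgroup: the derived state is whichever differs from the outgroup's state, so for Char. 3 the derived state is '0', and for the remaining characters it is '1'.
Only B, D, and R show the derived state '1' for Char. 1, supporting them as a clade.
Char. 2: derived state '1' in B, D, G, and R only — synapomorphy for {B, D, G, R}.
Char. 3 (derived state '0') is shared by B, D, G, M, and R — a synapomorphy uniting that clade.
Only D and R show the derived state '1' for Char. 4, supporting them as a clade.
Char. 5 (derived state '1') is shared by all ingroup taxa — unites the whole ingroup.
Char. 6: derived state '1' in D only — an autapomorphy, so it tells us nothing about relationships among taxa.
Most parsimonious ingroup topology: ((M,(((R,D),B),G)),Z).
Z is sister to the clade containing all other ingroup taxa, so it is the earliest-diverging (most basal) ingroup lineage.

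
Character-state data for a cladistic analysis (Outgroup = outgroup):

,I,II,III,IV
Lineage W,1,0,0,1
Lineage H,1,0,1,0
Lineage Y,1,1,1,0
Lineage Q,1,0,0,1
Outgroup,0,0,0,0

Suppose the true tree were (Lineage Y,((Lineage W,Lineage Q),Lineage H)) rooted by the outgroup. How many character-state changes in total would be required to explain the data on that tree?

5

Map each character onto (Lineage Y,((Lineage W,Lineage Q),Lineage H)) (rooted by Outgroup) and count the minimum state changes it requires (Fitch parsimony):
I: 1; II: 1; III: 2; IV: 1.
Total tree length = 5.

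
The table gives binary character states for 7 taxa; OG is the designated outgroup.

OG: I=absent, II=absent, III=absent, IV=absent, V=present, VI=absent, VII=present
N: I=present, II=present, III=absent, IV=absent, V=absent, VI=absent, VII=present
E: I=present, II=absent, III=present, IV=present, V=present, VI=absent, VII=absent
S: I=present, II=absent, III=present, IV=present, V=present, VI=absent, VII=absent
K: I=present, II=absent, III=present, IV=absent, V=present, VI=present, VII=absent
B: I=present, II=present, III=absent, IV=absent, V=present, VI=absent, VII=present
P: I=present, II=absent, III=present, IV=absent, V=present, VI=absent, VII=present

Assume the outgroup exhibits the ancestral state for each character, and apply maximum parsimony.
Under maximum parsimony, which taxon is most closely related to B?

Character polarity is set by the outgroup: the derived state is whichever differs from the outgroup's state, so for V, VII the derived state is 'absent', and for the remaining characters it is 'present'.
I (derived state 'present') is shared by all ingroup taxa — unites the whole ingroup.
Only B and N show the derived state 'present' for II, supporting them as a clade.
III: derived state 'present' in E, K, P, and S only — synapomorphy for {E, K, P, S}.
Only E and S show the derived state 'present' for IV, supporting them as a clade.
V: derived state 'absent' in N only — an autapomorphy, so it tells us nothing about relationships among taxa.
VI (derived state 'present') is unique to K (autapomorphy; uninformative for grouping).
VII (derived state 'absent') is shared by E, K, and S — a synapomorphy uniting that clade.
Most parsimonious ingroup topology: ((N,B),(((E,S),K),P)).
B and N form a cherry on this tree, so they are sister taxa.

N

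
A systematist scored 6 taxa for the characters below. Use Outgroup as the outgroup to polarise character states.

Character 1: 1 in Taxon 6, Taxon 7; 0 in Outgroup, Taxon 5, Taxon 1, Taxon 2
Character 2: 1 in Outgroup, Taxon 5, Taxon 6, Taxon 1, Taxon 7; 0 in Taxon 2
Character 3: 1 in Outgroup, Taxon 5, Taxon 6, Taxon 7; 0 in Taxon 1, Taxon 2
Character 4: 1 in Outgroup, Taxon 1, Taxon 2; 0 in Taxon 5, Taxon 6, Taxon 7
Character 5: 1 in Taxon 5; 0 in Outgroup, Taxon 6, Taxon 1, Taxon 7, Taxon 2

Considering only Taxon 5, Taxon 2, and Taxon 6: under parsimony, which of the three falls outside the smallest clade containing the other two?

Taxon 2

Character polarity is set by the outgroup: the derived state is whichever differs from the outgroup's state, so for Character 2, Character 3, Character 4 the derived state is '0', and for the remaining characters it is '1'.
Only Taxon 6 and Taxon 7 show the derived state '1' for Character 1, supporting them as a clade.
Character 2 (derived state '0') is unique to Taxon 2 (autapomorphy; uninformative for grouping).
Only Taxon 1 and Taxon 2 show the derived state '0' for Character 3, supporting them as a clade.
Character 4 (derived state '0') is shared by Taxon 5, Taxon 6, and Taxon 7 — a synapomorphy uniting that clade.
Character 5 (derived state '1') is unique to Taxon 5 (autapomorphy; uninformative for grouping).
Most parsimonious ingroup topology: ((Taxon 5,(Taxon 6,Taxon 7)),(Taxon 1,Taxon 2)).
Taxon 5 and Taxon 6 share a more recent common ancestor with each other than either does with Taxon 2, so Taxon 2 is the least closely related of the three.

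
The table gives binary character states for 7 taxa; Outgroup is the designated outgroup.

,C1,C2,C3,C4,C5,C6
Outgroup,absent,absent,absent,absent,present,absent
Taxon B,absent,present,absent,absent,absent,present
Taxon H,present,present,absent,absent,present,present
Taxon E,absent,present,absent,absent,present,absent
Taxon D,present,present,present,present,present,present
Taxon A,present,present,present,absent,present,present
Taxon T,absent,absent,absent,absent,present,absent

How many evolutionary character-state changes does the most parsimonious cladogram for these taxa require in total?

6

Character polarity is set by the outgroup: the derived state is whichever differs from the outgroup's state, so for C5 the derived state is 'absent', and for the remaining characters it is 'present'.
C1 (derived state 'present') is shared by Taxon A, Taxon D, and Taxon H — a synapomorphy uniting that clade.
C2 (derived state 'present') is shared by Taxon A, Taxon B, Taxon D, Taxon E, and Taxon H — a synapomorphy uniting that clade.
Only Taxon A and Taxon D show the derived state 'present' for C3, supporting them as a clade.
C4: derived state 'present' in Taxon D only — an autapomorphy, so it tells us nothing about relationships among taxa.
C5: derived state 'absent' in Taxon B only — an autapomorphy, so it tells us nothing about relationships among taxa.
Only Taxon A, Taxon B, Taxon D, and Taxon H show the derived state 'present' for C6, supporting them as a clade.
Most parsimonious ingroup topology: (((Taxon B,(Taxon H,(Taxon D,Taxon A))),Taxon E),Taxon T).
Changes per character on this tree: C1: 1; C2: 1; C3: 1; C4: 1; C5: 1; C6: 1.
Total = 6.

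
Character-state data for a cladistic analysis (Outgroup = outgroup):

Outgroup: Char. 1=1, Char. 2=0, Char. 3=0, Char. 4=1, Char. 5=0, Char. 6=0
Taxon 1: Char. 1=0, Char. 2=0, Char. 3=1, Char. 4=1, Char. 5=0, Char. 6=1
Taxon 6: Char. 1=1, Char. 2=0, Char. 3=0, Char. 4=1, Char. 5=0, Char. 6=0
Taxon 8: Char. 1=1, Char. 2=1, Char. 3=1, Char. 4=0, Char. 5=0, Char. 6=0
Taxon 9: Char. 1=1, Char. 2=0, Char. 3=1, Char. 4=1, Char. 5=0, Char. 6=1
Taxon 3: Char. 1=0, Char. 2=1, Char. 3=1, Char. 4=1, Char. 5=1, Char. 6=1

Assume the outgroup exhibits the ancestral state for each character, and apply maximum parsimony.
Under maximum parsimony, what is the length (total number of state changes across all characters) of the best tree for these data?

7

Character polarity is set by the outgroup: the derived state is whichever differs from the outgroup's state, so for Char. 1, Char. 4 the derived state is '0', and for the remaining characters it is '1'.
Char. 1 (derived state '0') is shared by Taxon 1 and Taxon 3 — a synapomorphy uniting that clade.
Char. 2 (state '1') occurs in Taxon 3 and Taxon 8 but conflicts with the nesting implied by the other characters — most parsimoniously interpreted as homoplasy.
Char. 3 (derived state '1') is shared by Taxon 1, Taxon 3, Taxon 8, and Taxon 9 — a synapomorphy uniting that clade.
Char. 4: derived state '0' in Taxon 8 only — an autapomorphy, so it tells us nothing about relationships among taxa.
Char. 5 (derived state '1') is unique to Taxon 3 (autapomorphy; uninformative for grouping).
Char. 6 (derived state '1') is shared by Taxon 1, Taxon 3, and Taxon 9 — a synapomorphy uniting that clade.
Most parsimonious ingroup topology: ((((Taxon 1,Taxon 3),Taxon 9),Taxon 8),Taxon 6).
Changes per character on this tree: Char. 1: 1; Char. 2: 2; Char. 3: 1; Char. 4: 1; Char. 5: 1; Char. 6: 1.
Total = 7.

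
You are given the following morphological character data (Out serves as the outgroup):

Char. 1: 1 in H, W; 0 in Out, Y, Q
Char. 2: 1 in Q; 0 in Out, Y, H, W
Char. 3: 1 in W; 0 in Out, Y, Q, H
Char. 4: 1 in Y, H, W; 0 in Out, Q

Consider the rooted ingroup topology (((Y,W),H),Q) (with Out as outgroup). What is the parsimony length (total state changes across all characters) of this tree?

5

Map each character onto (((Y,W),H),Q) (rooted by Out) and count the minimum state changes it requires (Fitch parsimony):
Char. 1: 2; Char. 2: 1; Char. 3: 1; Char. 4: 1.
Total tree length = 5.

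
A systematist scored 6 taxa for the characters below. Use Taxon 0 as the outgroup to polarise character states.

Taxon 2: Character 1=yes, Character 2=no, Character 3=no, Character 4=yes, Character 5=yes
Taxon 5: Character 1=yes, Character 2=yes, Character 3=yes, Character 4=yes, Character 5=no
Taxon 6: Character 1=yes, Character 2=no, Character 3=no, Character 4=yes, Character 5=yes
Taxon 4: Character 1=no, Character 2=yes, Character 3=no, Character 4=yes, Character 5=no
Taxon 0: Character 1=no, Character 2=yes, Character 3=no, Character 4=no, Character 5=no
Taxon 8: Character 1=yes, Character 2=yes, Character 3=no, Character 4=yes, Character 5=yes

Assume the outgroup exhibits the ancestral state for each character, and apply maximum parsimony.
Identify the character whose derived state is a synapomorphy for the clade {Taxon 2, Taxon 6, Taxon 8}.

Character 5

Character polarity is set by the outgroup: the derived state is whichever differs from the outgroup's state, so for Character 2 the derived state is 'no', and for the remaining characters it is 'yes'.
Character 1 (derived state 'yes') is shared by Taxon 2, Taxon 5, Taxon 6, and Taxon 8 — a synapomorphy uniting that clade.
Only Taxon 2 and Taxon 6 show the derived state 'no' for Character 2, supporting them as a clade.
Character 3: derived state 'yes' in Taxon 5 only — an autapomorphy, so it tells us nothing about relationships among taxa.
Character 4 (derived state 'yes') is shared by all ingroup taxa — unites the whole ingroup.
Character 5 (derived state 'yes') is shared by Taxon 2, Taxon 6, and Taxon 8 — a synapomorphy uniting that clade.
Most parsimonious ingroup topology: (Taxon 4,((Taxon 8,(Taxon 2,Taxon 6)),Taxon 5)).
The clade {Taxon 2, Taxon 6, Taxon 8} is supported by Character 5: its derived state 'yes' occurs in exactly those taxa and in no other taxon (including the outgroup).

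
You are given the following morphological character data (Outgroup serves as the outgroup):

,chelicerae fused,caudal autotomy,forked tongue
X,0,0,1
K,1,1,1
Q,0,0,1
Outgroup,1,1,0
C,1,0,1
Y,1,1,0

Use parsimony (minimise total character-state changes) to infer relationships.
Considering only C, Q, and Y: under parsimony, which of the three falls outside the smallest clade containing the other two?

Y

Character polarity is set by the outgroup: the derived state is whichever differs from the outgroup's state, so for chelicerae fused, caudal autotomy the derived state is '0', and for the remaining characters it is '1'.
Only Q and X show the derived state '0' for chelicerae fused, supporting them as a clade.
caudal autotomy (derived state '0') is shared by C, Q, and X — a synapomorphy uniting that clade.
Only C, K, Q, and X show the derived state '1' for forked tongue, supporting them as a clade.
Most parsimonious ingroup topology: ((K,((Q,X),C)),Y).
Q and C share a more recent common ancestor with each other than either does with Y, so Y is the least closely related of the three.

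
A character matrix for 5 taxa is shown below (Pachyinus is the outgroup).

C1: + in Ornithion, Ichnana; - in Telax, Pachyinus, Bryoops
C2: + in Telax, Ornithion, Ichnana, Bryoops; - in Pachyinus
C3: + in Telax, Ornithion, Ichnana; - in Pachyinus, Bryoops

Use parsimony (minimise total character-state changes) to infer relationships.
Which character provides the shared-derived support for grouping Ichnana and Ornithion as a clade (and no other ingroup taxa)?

The outgroup has state '-' for every character, so '+' is the derived state throughout.
Only Ichnana and Ornithion show the derived state '+' for C1, supporting them as a clade.
C2 (derived state '+') is shared by all ingroup taxa — unites the whole ingroup.
C3: derived state '+' in Ichnana, Ornithion, and Telax only — synapomorphy for {Ichnana, Ornithion, Telax}.
Most parsimonious ingroup topology: ((Telax,(Ichnana,Ornithion)),Bryoops).
The clade {Ichnana, Ornithion} is supported by C1: its derived state '+' occurs in exactly those taxa and in no other taxon (including the outgroup).

C1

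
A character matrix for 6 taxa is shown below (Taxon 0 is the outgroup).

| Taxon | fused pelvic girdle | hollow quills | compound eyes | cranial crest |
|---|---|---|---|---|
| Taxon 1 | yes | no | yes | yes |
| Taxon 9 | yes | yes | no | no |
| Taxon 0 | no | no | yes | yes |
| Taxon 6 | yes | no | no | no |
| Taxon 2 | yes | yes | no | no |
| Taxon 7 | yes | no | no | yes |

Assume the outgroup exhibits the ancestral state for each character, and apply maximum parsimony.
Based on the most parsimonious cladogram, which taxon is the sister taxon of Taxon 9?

Taxon 2

Character polarity is set by the outgroup: the derived state is whichever differs from the outgroup's state, so for compound eyes, cranial crest the derived state is 'no', and for the remaining characters it is 'yes'.
All ingroup taxa share the derived state 'yes' for fused pelvic girdle; it defines the ingroup but does not resolve relationships within it.
hollow quills (derived state 'yes') is shared by Taxon 2 and Taxon 9 — a synapomorphy uniting that clade.
Only Taxon 2, Taxon 6, Taxon 7, and Taxon 9 show the derived state 'no' for compound eyes, supporting them as a clade.
Only Taxon 2, Taxon 6, and Taxon 9 show the derived state 'no' for cranial crest, supporting them as a clade.
Most parsimonious ingroup topology: ((((Taxon 9,Taxon 2),Taxon 6),Taxon 7),Taxon 1).
Taxon 9 and Taxon 2 form a cherry on this tree, so they are sister taxa.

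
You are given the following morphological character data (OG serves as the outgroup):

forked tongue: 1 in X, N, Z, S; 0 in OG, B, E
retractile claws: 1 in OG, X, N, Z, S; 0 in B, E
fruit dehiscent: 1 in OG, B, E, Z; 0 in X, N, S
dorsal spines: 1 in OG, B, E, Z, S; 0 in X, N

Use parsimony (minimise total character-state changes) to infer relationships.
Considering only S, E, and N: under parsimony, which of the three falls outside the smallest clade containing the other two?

Character polarity is set by the outgroup: the derived state is whichever differs from the outgroup's state, so for retractile claws, fruit dehiscent, dorsal spines the derived state is '0', and for the remaining characters it is '1'.
forked tongue (derived state '1') is shared by N, S, X, and Z — a synapomorphy uniting that clade.
Only B and E show the derived state '0' for retractile claws, supporting them as a clade.
Only N, S, and X show the derived state '0' for fruit dehiscent, supporting them as a clade.
Only N and X show the derived state '0' for dorsal spines, supporting them as a clade.
Most parsimonious ingroup topology: ((((X,N),S),Z),(B,E)).
N and S share a more recent common ancestor with each other than either does with E, so E is the least closely related of the three.

E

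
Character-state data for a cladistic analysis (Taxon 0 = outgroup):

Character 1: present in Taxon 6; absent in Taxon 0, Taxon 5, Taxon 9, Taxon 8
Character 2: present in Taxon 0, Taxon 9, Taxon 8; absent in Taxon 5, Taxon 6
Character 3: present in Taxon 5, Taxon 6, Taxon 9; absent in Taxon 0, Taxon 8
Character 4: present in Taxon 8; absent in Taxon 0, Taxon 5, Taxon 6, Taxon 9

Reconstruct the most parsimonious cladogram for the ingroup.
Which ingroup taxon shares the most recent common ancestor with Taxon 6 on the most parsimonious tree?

Character polarity is set by the outgroup: the derived state is whichever differs from the outgroup's state, so for Character 2 the derived state is 'absent', and for the remaining characters it is 'present'.
Character 1: derived state 'present' in Taxon 6 only — an autapomorphy, so it tells us nothing about relationships among taxa.
Only Taxon 5 and Taxon 6 show the derived state 'absent' for Character 2, supporting them as a clade.
Only Taxon 5, Taxon 6, and Taxon 9 show the derived state 'present' for Character 3, supporting them as a clade.
Character 4: derived state 'present' in Taxon 8 only — an autapomorphy, so it tells us nothing about relationships among taxa.
Most parsimonious ingroup topology: (((Taxon 5,Taxon 6),Taxon 9),Taxon 8).
Taxon 6 and Taxon 5 form a cherry on this tree, so they are sister taxa.

Taxon 5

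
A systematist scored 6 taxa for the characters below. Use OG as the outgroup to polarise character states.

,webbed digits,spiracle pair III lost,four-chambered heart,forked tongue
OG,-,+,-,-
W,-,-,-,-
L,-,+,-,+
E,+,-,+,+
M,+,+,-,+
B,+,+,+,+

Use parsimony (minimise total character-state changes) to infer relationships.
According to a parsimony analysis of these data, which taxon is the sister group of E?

Character polarity is set by the outgroup: the derived state is whichever differs from the outgroup's state, so for spiracle pair III lost the derived state is '-', and for the remaining characters it is '+'.
webbed digits (derived state '+') is shared by B, E, and M — a synapomorphy uniting that clade.
spiracle pair III lost groups E and W, which is incompatible with the clades supported by the remaining characters; treating it as convergent (homoplasy) costs fewer steps than any alternative tree.
four-chambered heart (derived state '+') is shared by B and E — a synapomorphy uniting that clade.
Only B, E, L, and M show the derived state '+' for forked tongue, supporting them as a clade.
Most parsimonious ingroup topology: (W,(L,((E,B),M))).
E and B form a cherry on this tree, so they are sister taxa.

B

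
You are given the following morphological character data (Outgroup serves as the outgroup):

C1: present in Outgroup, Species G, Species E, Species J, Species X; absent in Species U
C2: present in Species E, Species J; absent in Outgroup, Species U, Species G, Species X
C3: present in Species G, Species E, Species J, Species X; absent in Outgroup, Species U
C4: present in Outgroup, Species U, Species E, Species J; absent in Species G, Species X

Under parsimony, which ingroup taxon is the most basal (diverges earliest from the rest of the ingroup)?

Character polarity is set by the outgroup: the derived state is whichever differs from the outgroup's state, so for C1, C4 the derived state is 'absent', and for the remaining characters it is 'present'.
C1 (derived state 'absent') is unique to Species U (autapomorphy; uninformative for grouping).
C2 (derived state 'present') is shared by Species E and Species J — a synapomorphy uniting that clade.
Only Species E, Species G, Species J, and Species X show the derived state 'present' for C3, supporting them as a clade.
C4: derived state 'absent' in Species G and Species X only — synapomorphy for {Species G, Species X}.
Most parsimonious ingroup topology: (Species U,((Species G,Species X),(Species E,Species J))).
Species U is sister to the clade containing all other ingroup taxa, so it is the earliest-diverging (most basal) ingroup lineage.

Species U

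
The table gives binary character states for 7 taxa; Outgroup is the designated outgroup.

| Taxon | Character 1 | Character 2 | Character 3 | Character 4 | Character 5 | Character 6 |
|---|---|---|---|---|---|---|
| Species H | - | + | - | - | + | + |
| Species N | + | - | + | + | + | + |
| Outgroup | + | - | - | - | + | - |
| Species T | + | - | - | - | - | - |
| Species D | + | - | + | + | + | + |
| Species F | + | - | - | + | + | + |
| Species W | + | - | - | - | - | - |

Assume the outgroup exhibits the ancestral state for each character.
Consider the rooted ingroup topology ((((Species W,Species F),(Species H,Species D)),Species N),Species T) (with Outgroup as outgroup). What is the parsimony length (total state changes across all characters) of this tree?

Map each character onto ((((Species W,Species F),(Species H,Species D)),Species N),Species T) (rooted by Outgroup) and count the minimum state changes it requires (Fitch parsimony):
Character 1: 1; Character 2: 1; Character 3: 2; Character 4: 3; Character 5: 2; Character 6: 2.
Total tree length = 11.

11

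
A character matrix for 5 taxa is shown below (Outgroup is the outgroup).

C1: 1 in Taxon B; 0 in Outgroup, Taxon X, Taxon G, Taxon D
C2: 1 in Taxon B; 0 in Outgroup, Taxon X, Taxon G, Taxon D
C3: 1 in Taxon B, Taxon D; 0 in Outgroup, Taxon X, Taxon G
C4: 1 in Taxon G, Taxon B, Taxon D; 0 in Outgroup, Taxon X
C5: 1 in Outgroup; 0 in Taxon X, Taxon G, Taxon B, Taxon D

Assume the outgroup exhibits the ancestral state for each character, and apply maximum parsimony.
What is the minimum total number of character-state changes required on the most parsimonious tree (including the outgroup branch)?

5

Character polarity is set by the outgroup: the derived state is whichever differs from the outgroup's state, so for C5 the derived state is '0', and for the remaining characters it is '1'.
C1: derived state '1' in Taxon B only — an autapomorphy, so it tells us nothing about relationships among taxa.
C2 (derived state '1') is unique to Taxon B (autapomorphy; uninformative for grouping).
Only Taxon B and Taxon D show the derived state '1' for C3, supporting them as a clade.
C4: derived state '1' in Taxon B, Taxon D, and Taxon G only — synapomorphy for {Taxon B, Taxon D, Taxon G}.
All ingroup taxa share the derived state '0' for C5; it defines the ingroup but does not resolve relationships within it.
Most parsimonious ingroup topology: (Taxon X,(Taxon G,(Taxon B,Taxon D))).
Changes per character on this tree: C1: 1; C2: 1; C3: 1; C4: 1; C5: 1.
Total = 5.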